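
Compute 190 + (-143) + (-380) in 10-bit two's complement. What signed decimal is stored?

-333

190 + (-143) = 47 (0000101111)
47 + (-380) = -333 (1010110011)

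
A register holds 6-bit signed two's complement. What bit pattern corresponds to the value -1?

|-1| = 1 = 000001 in 6 bits.
Invert the bits: 111110. Add 1: 111111.

111111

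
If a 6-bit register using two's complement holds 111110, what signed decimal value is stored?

-2

MSB is 1, so the value is negative.
Invert: 000001. Add 1: 000010 = 2. So the value is −2.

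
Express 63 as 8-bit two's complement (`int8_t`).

00111111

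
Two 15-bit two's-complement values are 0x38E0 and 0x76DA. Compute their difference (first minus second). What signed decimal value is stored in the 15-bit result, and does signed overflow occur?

0x38E0 = 011100011100000 = 14560 (signed)
0x76DA = 111011011011010 = -2342 (signed)
Subtract via negate-and-add: invert 111011011011010 + 1 = 000100100100110 (i.e. 2342).
  011100011100000
+ 000100100100110
= 100001000000110
Result 100001000000110: MSB = 1 → 16902 − 32768 = -15866.
Both addends (after negating the subtrahend) are non-negative but the stored result is negative: signed overflow. The true value 14560 − (-2342) = 16902 lies outside [-16384, 16383].

-15866; overflow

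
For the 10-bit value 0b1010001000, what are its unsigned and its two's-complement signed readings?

Unsigned: 1010001000 = 648.
Signed: MSB=1 → 648 − 1024 = -376.

unsigned = 648, signed = -376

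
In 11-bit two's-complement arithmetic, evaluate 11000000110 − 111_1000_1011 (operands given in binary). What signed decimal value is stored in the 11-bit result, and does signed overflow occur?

-389; no overflow

11000000110 = -506 (signed)
111_1000_1011 → 11110001011 = -117 (signed)
Subtract via negate-and-add: invert 11110001011 + 1 = 00001110101 (i.e. 117).
  11000000110
+ 00001110101
= 11001111011
Result 11001111011: MSB = 1 → 1659 − 2048 = -389.
Addends (after negating the subtrahend) have opposite signs, so signed overflow cannot occur.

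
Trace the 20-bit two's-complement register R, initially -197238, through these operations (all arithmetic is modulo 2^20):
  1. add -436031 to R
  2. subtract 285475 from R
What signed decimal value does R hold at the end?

Start: R = -197238 = 11001111110110001010.
R = -197238 + (-436031) = -633269; wraps to 415307 = 01100101011001001011
R = 415307 − 285475 = 129832 = 00011111101100101000

129832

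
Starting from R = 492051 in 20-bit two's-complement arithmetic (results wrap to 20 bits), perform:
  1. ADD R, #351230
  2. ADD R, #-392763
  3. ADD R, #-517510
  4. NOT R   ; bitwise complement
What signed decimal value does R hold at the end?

Start: R = 492051 = 01111000001000010011.
R = 492051 + 351230 = 843281; wraps to -205295 = 11001101111000010001
R = -205295 + (-392763) = -598058; wraps to 450518 = 01101101111111010110
R = 450518 + (-517510) = -66992 = 11101111101001010000
R = NOT 11101111101001010000 = 00010000010110101111 = 66991

66991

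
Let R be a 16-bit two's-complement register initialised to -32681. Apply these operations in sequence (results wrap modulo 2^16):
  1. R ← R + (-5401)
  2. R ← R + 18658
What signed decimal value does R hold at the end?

-19424

Start: R = -32681 = 1000000001010111.
R = -32681 + (-5401) = -38082; wraps to 27454 = 0110101100111110
R = 27454 + 18658 = 46112; wraps to -19424 = 1011010000100000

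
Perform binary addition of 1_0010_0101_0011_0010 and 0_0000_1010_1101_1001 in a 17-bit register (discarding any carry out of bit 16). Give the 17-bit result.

10011000000001011

  10010010100110010
+ 00000101011011001
= 10011000000001011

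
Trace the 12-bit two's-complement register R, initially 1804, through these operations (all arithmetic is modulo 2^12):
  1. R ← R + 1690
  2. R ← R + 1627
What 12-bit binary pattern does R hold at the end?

Start: R = 1804 = 011100001100.
R = 1804 + 1690 = 3494; wraps to -602 = 110110100110
R = -602 + 1627 = 1025 = 010000000001

010000000001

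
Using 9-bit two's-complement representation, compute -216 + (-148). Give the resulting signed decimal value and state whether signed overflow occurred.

-216 → 100101000
-148 → 101101100
  100101000
+ 101101100
= 010010100  (discard carry-out 1)
Result 010010100: MSB = 0 → value 148.
Both addends are negative but the stored result is non-negative: signed overflow. The true value -216 + (-148) = -364 lies outside [-256, 255].

148; overflow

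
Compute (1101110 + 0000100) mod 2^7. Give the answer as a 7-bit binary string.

1110010

  1101110
+ 0000100
= 1110010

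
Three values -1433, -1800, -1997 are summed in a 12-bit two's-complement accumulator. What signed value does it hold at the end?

-1134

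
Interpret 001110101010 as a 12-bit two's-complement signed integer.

938

MSB is 0, so the value is non-negative: 001110101010 = 938.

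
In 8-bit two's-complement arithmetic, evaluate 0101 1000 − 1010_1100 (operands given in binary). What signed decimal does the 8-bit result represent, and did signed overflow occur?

-84; overflow

0101 1000 → 01011000 = 88 (signed)
1010_1100 → 10101100 = -84 (signed)
Subtract via negate-and-add: invert 10101100 + 1 = 01010100 (i.e. 84).
  01011000
+ 01010100
= 10101100
Result 10101100: MSB = 1 → 172 − 256 = -84.
Both addends (after negating the subtrahend) are non-negative but the stored result is negative: signed overflow. The true value 88 − (-84) = 172 lies outside [-128, 127].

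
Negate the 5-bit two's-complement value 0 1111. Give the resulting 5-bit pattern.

10001

Invert: 10000. Add 1: 10001.
Check: 01111 = 15, 10001 = -15.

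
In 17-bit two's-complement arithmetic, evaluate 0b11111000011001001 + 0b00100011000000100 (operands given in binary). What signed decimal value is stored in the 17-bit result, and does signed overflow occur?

14029; no overflow

0b11111000011001001 → 11111000011001001 = -3895 (signed)
0b00100011000000100 → 00100011000000100 = 17924 (signed)
  11111000011001001
+ 00100011000000100
= 00011011011001101  (discard carry-out 1)
Result 00011011011001101: MSB = 0 → value 14029.
Addends have opposite signs, so signed overflow cannot occur.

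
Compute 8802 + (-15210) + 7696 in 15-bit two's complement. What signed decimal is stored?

8802 + (-15210) = -6408 (110011011111000)
-6408 + 7696 = 1288 (000010100001000)

1288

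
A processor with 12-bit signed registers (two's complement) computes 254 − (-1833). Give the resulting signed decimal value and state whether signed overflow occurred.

-2009; overflow

254 → 000011111110
-1833 → 100011010111
Subtract via negate-and-add: invert 100011010111 + 1 = 011100101001 (i.e. 1833).
  000011111110
+ 011100101001
= 100000100111
Result 100000100111: MSB = 1 → 2087 − 4096 = -2009.
Both addends (after negating the subtrahend) are non-negative but the stored result is negative: signed overflow. The true value 254 − (-1833) = 2087 lies outside [-2048, 2047].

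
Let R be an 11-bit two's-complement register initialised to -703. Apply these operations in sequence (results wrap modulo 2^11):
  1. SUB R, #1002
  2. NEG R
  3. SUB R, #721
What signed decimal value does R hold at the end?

984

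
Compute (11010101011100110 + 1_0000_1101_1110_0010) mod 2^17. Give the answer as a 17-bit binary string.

01011100011001000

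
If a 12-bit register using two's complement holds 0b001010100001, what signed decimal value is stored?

673

MSB is 0, so the value is non-negative: 001010100001 = 673.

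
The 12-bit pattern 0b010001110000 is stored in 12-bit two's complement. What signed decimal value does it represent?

MSB is 0, so the value is non-negative: 010001110000 = 1136.

1136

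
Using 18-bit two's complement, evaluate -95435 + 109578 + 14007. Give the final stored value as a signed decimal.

28150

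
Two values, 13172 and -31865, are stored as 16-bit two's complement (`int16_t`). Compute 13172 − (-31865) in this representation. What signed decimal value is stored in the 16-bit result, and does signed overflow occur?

13172 → 0011001101110100
-31865 → 1000001110000111
Subtract via negate-and-add: invert 1000001110000111 + 1 = 0111110001111001 (i.e. 31865).
  0011001101110100
+ 0111110001111001
= 1010111111101101
Result 1010111111101101: MSB = 1 → 45037 − 65536 = -20499.
Both addends (after negating the subtrahend) are non-negative but the stored result is negative: signed overflow. The true value 13172 − (-31865) = 45037 lies outside [-32768, 32767].

-20499; overflow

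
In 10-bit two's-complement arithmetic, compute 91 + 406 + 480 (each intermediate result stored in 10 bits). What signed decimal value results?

91 + 406 = 497 (0111110001)
497 + 480 = 977 → wraps to -47 (1111010001)

-47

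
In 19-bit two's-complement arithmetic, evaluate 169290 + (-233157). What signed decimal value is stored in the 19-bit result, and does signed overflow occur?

-63867; no overflow

169290 → 0101001010101001010
-233157 → 1000111000100111011
  0101001010101001010
+ 1000111000100111011
= 1110000011010000101
Result 1110000011010000101: MSB = 1 → 460421 − 524288 = -63867.
Addends have opposite signs, so signed overflow cannot occur.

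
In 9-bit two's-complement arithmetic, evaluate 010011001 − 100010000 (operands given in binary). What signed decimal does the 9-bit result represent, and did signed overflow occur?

-119; overflow

010011001 = 153 (signed)
100010000 = -240 (signed)
Subtract via negate-and-add: invert 100010000 + 1 = 011110000 (i.e. 240).
  010011001
+ 011110000
= 110001001
Result 110001001: MSB = 1 → 393 − 512 = -119.
Both addends (after negating the subtrahend) are non-negative but the stored result is negative: signed overflow. The true value 153 − (-240) = 393 lies outside [-256, 255].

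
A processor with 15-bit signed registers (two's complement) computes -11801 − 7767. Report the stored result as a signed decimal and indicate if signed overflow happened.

-11801 → 101000111100111
7767 → 001111001010111
Subtract via negate-and-add: invert 001111001010111 + 1 = 110000110101001 (i.e. -7767).
  101000111100111
+ 110000110101001
= 011001110010000  (discard carry-out 1)
Result 011001110010000: MSB = 0 → value 13200.
Both addends (after negating the subtrahend) are negative but the stored result is non-negative: signed overflow. The true value -11801 − 7767 = -19568 lies outside [-16384, 16383].

13200; overflow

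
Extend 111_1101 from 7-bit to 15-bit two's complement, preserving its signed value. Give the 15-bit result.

111111111111101

MSB of 1111101 is 1; replicate it into the new high bits.
11111111|1111101 → 111111111111101 (still -3).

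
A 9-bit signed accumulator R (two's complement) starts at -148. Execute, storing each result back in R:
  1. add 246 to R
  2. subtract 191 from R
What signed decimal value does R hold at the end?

Start: R = -148 = 101101100.
R = -148 + 246 = 98 = 001100010
R = 98 − 191 = -93 = 110100011

-93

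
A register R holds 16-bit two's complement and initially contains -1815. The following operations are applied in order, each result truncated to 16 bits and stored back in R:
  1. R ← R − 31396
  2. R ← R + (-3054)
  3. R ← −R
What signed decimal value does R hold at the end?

-29271

Start: R = -1815 = 1111100011101001.
R = -1815 − 31396 = -33211; wraps to 32325 = 0111111001000101
R = 32325 + (-3054) = 29271 = 0111001001010111
R = −(29271) = -29271 = 1000110110101001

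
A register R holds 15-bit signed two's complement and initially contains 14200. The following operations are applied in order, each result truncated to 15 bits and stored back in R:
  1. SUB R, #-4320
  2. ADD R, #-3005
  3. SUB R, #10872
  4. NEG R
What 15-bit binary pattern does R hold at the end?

Start: R = 14200 = 011011101111000.
R = 14200 − (-4320) = 18520; wraps to -14248 = 100100001011000
R = -14248 + (-3005) = -17253; wraps to 15515 = 011110010011011
R = 15515 − 10872 = 4643 = 001001000100011
R = −(4643) = -4643 = 110110111011101

110110111011101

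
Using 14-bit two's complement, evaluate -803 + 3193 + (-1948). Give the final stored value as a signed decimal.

-803 + 3193 = 2390 (00100101010110)
2390 + (-1948) = 442 (00000110111010)

442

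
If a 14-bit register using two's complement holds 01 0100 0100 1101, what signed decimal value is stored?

MSB is 0, so the value is non-negative: 01010001001101 = 5197.

5197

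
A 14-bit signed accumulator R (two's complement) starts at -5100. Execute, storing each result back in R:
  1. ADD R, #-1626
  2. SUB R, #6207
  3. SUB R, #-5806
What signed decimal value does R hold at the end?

-7127

Start: R = -5100 = 10110000010100.
R = -5100 + (-1626) = -6726 = 10010110111010
R = -6726 − 6207 = -12933; wraps to 3451 = 00110101111011
R = 3451 − (-5806) = 9257; wraps to -7127 = 10010000101001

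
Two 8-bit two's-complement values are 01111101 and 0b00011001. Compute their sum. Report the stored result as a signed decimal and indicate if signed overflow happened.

01111101 = 125 (signed)
0b00011001 → 00011001 = 25 (signed)
  01111101
+ 00011001
= 10010110
Result 10010110: MSB = 1 → 150 − 256 = -106.
Both addends are non-negative but the stored result is negative: signed overflow. The true value 125 + 25 = 150 lies outside [-128, 127].

-106; overflow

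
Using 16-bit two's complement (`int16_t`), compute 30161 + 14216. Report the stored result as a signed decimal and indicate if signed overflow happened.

-21159; overflow

30161 → 0111010111010001
14216 → 0011011110001000
  0111010111010001
+ 0011011110001000
= 1010110101011001
Result 1010110101011001: MSB = 1 → 44377 − 65536 = -21159.
Both addends are non-negative but the stored result is negative: signed overflow. The true value 30161 + 14216 = 44377 lies outside [-32768, 32767].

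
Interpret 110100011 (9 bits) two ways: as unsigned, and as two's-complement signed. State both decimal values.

unsigned = 419, signed = -93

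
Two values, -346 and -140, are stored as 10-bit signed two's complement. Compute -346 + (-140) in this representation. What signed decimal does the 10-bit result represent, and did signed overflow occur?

-486; no overflow

-346 → 1010100110
-140 → 1101110100
  1010100110
+ 1101110100
= 1000011010  (discard carry-out 1)
Result 1000011010: MSB = 1 → 538 − 1024 = -486.
Both addends are negative and so is the stored result: no signed overflow.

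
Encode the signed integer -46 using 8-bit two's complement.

11010010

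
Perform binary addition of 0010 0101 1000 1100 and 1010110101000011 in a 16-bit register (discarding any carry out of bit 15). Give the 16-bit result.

1101001011001111

  0010010110001100
+ 1010110101000011
= 1101001011001111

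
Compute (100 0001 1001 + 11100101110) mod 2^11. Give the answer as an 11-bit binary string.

  10000011001
+ 11100101110
= 01101000111  (discard carry-out 1)

01101000111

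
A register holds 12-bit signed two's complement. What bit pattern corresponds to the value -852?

|-852| = 852 = 001101010100 in 12 bits.
Invert the bits: 110010101011. Add 1: 110010101100.
Check: 110010101100 reads as 3244 − 4096 = -852.

110010101100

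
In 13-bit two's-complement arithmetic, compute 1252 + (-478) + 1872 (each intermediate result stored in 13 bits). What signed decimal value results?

1252 + (-478) = 774 (0001100000110)
774 + 1872 = 2646 (0101001010110)

2646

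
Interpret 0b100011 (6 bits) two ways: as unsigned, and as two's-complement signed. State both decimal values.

Unsigned: 100011 = 35.
Signed: MSB=1 → 35 − 64 = -29.

unsigned = 35, signed = -29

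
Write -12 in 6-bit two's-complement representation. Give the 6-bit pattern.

110100

|-12| = 12 = 001100 in 6 bits.
Invert the bits: 110011. Add 1: 110100.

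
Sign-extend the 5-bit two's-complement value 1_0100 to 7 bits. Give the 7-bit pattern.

MSB of 10100 is 1; replicate it into the new high bits.
11|10100 → 1110100 (still -12).

1110100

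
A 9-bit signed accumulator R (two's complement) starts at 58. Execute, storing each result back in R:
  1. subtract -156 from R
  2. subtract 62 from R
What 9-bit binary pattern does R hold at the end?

Start: R = 58 = 000111010.
R = 58 − (-156) = 214 = 011010110
R = 214 − 62 = 152 = 010011000

010011000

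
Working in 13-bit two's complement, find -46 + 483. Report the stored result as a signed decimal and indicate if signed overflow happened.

-46 → 1111111010010
483 → 0000111100011
  1111111010010
+ 0000111100011
= 0000110110101  (discard carry-out 1)
Result 0000110110101: MSB = 0 → value 437.
Addends have opposite signs, so signed overflow cannot occur.

437; no overflow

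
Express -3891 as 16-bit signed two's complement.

1111000011001101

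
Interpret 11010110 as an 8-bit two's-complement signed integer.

MSB is 1, so the value is negative.
Unsigned reading: 214. Subtract 2^8 = 256: 214 − 256 = -42.

-42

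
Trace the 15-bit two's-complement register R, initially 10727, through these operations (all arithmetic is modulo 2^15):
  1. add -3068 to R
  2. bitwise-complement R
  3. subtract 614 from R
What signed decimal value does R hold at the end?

Start: R = 10727 = 010100111100111.
R = 10727 + (-3068) = 7659 = 001110111101011
R = NOT 001110111101011 = 110001000010100 = -7660
R = -7660 − 614 = -8274 = 101111110101110

-8274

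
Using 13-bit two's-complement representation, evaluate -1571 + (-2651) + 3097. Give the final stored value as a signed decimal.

-1125

-1571 + (-2651) = -4222 → wraps to 3970 (0111110000010)
3970 + 3097 = 7067 → wraps to -1125 (1101110011011)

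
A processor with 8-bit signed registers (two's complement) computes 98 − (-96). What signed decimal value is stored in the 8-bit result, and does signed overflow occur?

98 → 01100010
-96 → 10100000
Subtract via negate-and-add: invert 10100000 + 1 = 01100000 (i.e. 96).
  01100010
+ 01100000
= 11000010
Result 11000010: MSB = 1 → 194 − 256 = -62.
Both addends (after negating the subtrahend) are non-negative but the stored result is negative: signed overflow. The true value 98 − (-96) = 194 lies outside [-128, 127].

-62; overflow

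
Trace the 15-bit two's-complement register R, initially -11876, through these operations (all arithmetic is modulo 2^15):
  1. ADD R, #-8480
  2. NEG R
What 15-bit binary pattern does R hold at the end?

Start: R = -11876 = 101000110011100.
R = -11876 + (-8480) = -20356; wraps to 12412 = 011000001111100
R = −(12412) = -12412 = 100111110000100

100111110000100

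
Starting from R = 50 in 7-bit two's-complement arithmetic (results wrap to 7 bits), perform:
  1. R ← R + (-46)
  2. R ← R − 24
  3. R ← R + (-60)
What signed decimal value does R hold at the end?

48

Start: R = 50 = 0110010.
R = 50 + (-46) = 4 = 0000100
R = 4 − 24 = -20 = 1101100
R = -20 + (-60) = -80; wraps to 48 = 0110000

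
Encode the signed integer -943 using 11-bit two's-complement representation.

10001010001

|-943| = 943 = 01110101111 in 11 bits.
Invert the bits: 10001010000. Add 1: 10001010001.
Check: 10001010001 reads as 1105 − 2048 = -943.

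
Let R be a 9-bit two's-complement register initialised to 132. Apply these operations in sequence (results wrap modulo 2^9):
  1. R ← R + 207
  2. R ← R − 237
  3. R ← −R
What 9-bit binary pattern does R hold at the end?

Start: R = 132 = 010000100.
R = 132 + 207 = 339; wraps to -173 = 101010011
R = -173 − 237 = -410; wraps to 102 = 001100110
R = −(102) = -102 = 110011010

110011010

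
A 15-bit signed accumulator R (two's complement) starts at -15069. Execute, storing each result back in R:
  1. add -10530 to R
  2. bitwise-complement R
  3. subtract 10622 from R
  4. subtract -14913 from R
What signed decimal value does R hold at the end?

Start: R = -15069 = 100010100100011.
R = -15069 + (-10530) = -25599; wraps to 7169 = 001110000000001
R = NOT 001110000000001 = 110001111111110 = -7170
R = -7170 − 10622 = -17792; wraps to 14976 = 011101010000000
R = 14976 − (-14913) = 29889; wraps to -2879 = 111010011000001

-2879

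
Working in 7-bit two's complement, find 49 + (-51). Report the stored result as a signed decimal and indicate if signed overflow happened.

49 → 0110001
-51 → 1001101
  0110001
+ 1001101
= 1111110
Result 1111110: MSB = 1 → 126 − 128 = -2.
Addends have opposite signs, so signed overflow cannot occur.

-2; no overflow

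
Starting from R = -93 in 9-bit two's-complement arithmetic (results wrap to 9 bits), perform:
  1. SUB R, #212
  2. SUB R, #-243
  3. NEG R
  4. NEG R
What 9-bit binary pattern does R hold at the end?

111000010

Start: R = -93 = 110100011.
R = -93 − 212 = -305; wraps to 207 = 011001111
R = 207 − (-243) = 450; wraps to -62 = 111000010
R = −(-62) = 62 = 000111110
R = −(62) = -62 = 111000010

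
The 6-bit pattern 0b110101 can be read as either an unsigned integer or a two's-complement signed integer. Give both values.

unsigned = 53, signed = -11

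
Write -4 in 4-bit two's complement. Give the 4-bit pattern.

1100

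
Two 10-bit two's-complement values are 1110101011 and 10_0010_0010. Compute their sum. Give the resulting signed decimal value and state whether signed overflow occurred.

1110101011 = -85 (signed)
10_0010_0010 → 1000100010 = -478 (signed)
  1110101011
+ 1000100010
= 0111001101  (discard carry-out 1)
Result 0111001101: MSB = 0 → value 461.
Both addends are negative but the stored result is non-negative: signed overflow. The true value -85 + (-478) = -563 lies outside [-512, 511].

461; overflow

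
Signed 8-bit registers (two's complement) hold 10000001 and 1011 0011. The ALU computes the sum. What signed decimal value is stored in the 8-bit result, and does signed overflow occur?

10000001 = -127 (signed)
1011 0011 → 10110011 = -77 (signed)
  10000001
+ 10110011
= 00110100  (discard carry-out 1)
Result 00110100: MSB = 0 → value 52.
Both addends are negative but the stored result is non-negative: signed overflow. The true value -127 + (-77) = -204 lies outside [-128, 127].

52; overflow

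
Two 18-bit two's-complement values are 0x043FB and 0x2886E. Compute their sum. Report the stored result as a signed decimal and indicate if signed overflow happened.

0x043FB = 000100001111111011 = 17403 (signed)
0x2886E = 101000100001101110 = -96146 (signed)
  000100001111111011
+ 101000100001101110
= 101100110001101001
Result 101100110001101001: MSB = 1 → 183401 − 262144 = -78743.
Addends have opposite signs, so signed overflow cannot occur.

-78743; no overflow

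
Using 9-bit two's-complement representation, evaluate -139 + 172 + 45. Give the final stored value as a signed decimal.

-139 + 172 = 33 (000100001)
33 + 45 = 78 (001001110)

78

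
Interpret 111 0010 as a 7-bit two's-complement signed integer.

-14

MSB is 1, so the value is negative.
Unsigned reading: 114. Subtract 2^7 = 128: 114 − 128 = -14.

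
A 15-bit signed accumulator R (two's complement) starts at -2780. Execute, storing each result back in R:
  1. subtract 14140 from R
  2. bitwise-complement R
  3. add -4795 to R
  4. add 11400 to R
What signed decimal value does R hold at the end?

-9244

Start: R = -2780 = 111010100100100.
R = -2780 − 14140 = -16920; wraps to 15848 = 011110111101000
R = NOT 011110111101000 = 100001000010111 = -15849
R = -15849 + (-4795) = -20644; wraps to 12124 = 010111101011100
R = 12124 + 11400 = 23524; wraps to -9244 = 101101111100100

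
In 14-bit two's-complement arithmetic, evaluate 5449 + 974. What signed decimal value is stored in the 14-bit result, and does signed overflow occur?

6423; no overflow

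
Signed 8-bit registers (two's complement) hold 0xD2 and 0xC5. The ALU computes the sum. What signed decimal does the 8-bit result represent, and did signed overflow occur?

-105; no overflow

0xD2 = 11010010 = -46 (signed)
0xC5 = 11000101 = -59 (signed)
  11010010
+ 11000101
= 10010111  (discard carry-out 1)
Result 10010111: MSB = 1 → 151 − 256 = -105.
Both addends are negative and so is the stored result: no signed overflow.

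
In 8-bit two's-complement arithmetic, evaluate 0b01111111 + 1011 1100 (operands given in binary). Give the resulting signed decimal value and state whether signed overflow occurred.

59; no overflow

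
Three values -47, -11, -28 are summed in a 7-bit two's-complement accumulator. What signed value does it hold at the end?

-47 + (-11) = -58 (1000110)
-58 + (-28) = -86 → wraps to 42 (0101010)

42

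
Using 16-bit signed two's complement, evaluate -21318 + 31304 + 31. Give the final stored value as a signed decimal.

10017

-21318 + 31304 = 9986 (0010011100000010)
9986 + 31 = 10017 (0010011100100001)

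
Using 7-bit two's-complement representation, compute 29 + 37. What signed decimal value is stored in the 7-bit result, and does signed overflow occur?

-62; overflow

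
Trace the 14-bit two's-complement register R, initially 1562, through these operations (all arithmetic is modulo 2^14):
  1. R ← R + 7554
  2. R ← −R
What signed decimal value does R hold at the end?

Start: R = 1562 = 00011000011010.
R = 1562 + 7554 = 9116; wraps to -7268 = 10001110011100
R = −(-7268) = 7268 = 01110001100100

7268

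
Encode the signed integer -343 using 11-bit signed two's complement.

11010101001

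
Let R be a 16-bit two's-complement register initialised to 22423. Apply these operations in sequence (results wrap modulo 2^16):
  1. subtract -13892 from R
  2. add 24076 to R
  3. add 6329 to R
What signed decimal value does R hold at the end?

Start: R = 22423 = 0101011110010111.
R = 22423 − (-13892) = 36315; wraps to -29221 = 1000110111011011
R = -29221 + 24076 = -5145 = 1110101111100111
R = -5145 + 6329 = 1184 = 0000010010100000

1184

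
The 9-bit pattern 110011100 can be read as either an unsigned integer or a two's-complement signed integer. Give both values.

unsigned = 412, signed = -100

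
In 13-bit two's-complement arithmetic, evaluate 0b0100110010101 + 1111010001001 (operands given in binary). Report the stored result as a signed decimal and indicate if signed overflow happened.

0b0100110010101 → 0100110010101 = 2453 (signed)
1111010001001 = -375 (signed)
  0100110010101
+ 1111010001001
= 0100000011110  (discard carry-out 1)
Result 0100000011110: MSB = 0 → value 2078.
Addends have opposite signs, so signed overflow cannot occur.

2078; no overflow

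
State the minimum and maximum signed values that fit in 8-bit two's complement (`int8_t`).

Minimum: −2^7 = -128.
Maximum: 2^7 − 1 = 127.

min = -128, max = 127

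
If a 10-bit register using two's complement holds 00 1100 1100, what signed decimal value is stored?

MSB is 0, so the value is non-negative: 0011001100 = 204.

204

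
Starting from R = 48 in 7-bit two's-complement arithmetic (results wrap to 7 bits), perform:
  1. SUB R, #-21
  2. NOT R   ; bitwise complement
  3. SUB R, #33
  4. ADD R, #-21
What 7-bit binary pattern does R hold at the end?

0000100

Start: R = 48 = 0110000.
R = 48 − (-21) = 69; wraps to -59 = 1000101
R = NOT 1000101 = 0111010 = 58
R = 58 − 33 = 25 = 0011001
R = 25 + (-21) = 4 = 0000100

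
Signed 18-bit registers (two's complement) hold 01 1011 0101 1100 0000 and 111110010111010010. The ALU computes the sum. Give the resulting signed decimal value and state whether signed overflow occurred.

105362; no overflow

01 1011 0101 1100 0000 → 011011010111000000 = 112064 (signed)
111110010111010010 = -6702 (signed)
  011011010111000000
+ 111110010111010010
= 011001101110010010  (discard carry-out 1)
Result 011001101110010010: MSB = 0 → value 105362.
Addends have opposite signs, so signed overflow cannot occur.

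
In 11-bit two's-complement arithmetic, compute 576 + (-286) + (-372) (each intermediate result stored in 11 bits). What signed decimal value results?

-82

576 + (-286) = 290 (00100100010)
290 + (-372) = -82 (11110101110)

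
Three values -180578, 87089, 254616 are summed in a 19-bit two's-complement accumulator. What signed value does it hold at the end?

161127

-180578 + 87089 = -93489 (1101001001011001111)
-93489 + 254616 = 161127 (0100111010101100111)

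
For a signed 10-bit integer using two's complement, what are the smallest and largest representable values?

min = -512, max = 511

Minimum: −2^9 = -512.
Maximum: 2^9 − 1 = 511.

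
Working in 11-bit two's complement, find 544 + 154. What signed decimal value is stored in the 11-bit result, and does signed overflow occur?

698; no overflow

544 → 01000100000
154 → 00010011010
  01000100000
+ 00010011010
= 01010111010
Result 01010111010: MSB = 0 → value 698.
Both addends are non-negative and so is the stored result: no signed overflow.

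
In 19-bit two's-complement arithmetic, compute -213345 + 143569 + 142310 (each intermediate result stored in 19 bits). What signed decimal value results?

72534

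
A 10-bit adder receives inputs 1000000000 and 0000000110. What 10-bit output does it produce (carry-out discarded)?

1000000110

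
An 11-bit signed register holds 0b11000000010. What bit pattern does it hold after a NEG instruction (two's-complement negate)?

Invert: 00111111101. Add 1: 00111111110.

00111111110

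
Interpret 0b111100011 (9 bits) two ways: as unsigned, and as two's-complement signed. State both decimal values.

Unsigned: 111100011 = 483.
Signed: MSB=1 → 483 − 512 = -29.

unsigned = 483, signed = -29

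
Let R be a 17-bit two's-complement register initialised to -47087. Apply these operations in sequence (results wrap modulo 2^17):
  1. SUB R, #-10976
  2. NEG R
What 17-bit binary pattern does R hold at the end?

Start: R = -47087 = 10100100000010001.
R = -47087 − (-10976) = -36111 = 10111001011110001
R = −(-36111) = 36111 = 01000110100001111

01000110100001111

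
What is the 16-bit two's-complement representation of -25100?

1001110111110100

|-25100| = 25100 = 0110001000001100 in 16 bits.
Invert the bits: 1001110111110011. Add 1: 1001110111110100.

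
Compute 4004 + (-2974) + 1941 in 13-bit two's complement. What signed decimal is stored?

4004 + (-2974) = 1030 (0010000000110)
1030 + 1941 = 2971 (0101110011011)

2971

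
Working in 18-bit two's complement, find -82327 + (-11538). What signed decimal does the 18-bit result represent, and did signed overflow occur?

-82327 → 101011111001101001
-11538 → 111101001011101110
  101011111001101001
+ 111101001011101110
= 101001000101010111  (discard carry-out 1)
Result 101001000101010111: MSB = 1 → 168279 − 262144 = -93865.
Both addends are negative and so is the stored result: no signed overflow.

-93865; no overflow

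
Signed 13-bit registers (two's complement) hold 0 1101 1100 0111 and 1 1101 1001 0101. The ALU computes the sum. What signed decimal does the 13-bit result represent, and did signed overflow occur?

0 1101 1100 0111 → 0110111000111 = 3527 (signed)
1 1101 1001 0101 → 1110110010101 = -619 (signed)
  0110111000111
+ 1110110010101
= 0101101011100  (discard carry-out 1)
Result 0101101011100: MSB = 0 → value 2908.
Addends have opposite signs, so signed overflow cannot occur.

2908; no overflow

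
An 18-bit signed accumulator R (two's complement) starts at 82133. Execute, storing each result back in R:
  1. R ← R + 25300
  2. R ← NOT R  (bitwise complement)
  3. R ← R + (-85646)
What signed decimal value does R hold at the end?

69064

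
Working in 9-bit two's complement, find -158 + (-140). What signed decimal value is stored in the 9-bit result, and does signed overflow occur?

214; overflow

-158 → 101100010
-140 → 101110100
  101100010
+ 101110100
= 011010110  (discard carry-out 1)
Result 011010110: MSB = 0 → value 214.
Both addends are negative but the stored result is non-negative: signed overflow. The true value -158 + (-140) = -298 lies outside [-256, 255].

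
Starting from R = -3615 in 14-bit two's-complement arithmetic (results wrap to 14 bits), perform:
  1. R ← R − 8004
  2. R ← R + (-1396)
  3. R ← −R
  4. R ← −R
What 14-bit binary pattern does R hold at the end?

00110100101001

Start: R = -3615 = 11000111100001.
R = -3615 − 8004 = -11619; wraps to 4765 = 01001010011101
R = 4765 + (-1396) = 3369 = 00110100101001
R = −(3369) = -3369 = 11001011010111
R = −(-3369) = 3369 = 00110100101001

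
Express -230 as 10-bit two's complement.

|-230| = 230 = 0011100110 in 10 bits.
Invert the bits: 1100011001. Add 1: 1100011010.
Check: 1100011010 reads as 794 − 1024 = -230.

1100011010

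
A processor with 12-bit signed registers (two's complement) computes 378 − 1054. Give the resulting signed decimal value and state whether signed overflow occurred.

-676; no overflow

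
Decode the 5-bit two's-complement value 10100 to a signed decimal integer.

-12

MSB is 1, so the value is negative.
Unsigned reading: 20. Subtract 2^5 = 32: 20 − 32 = -12.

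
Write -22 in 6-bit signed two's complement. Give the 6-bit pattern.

|-22| = 22 = 010110 in 6 bits.
Invert the bits: 101001. Add 1: 101010.
Check: 101010 reads as 42 − 64 = -22.

101010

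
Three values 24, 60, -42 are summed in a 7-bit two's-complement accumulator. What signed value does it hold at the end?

42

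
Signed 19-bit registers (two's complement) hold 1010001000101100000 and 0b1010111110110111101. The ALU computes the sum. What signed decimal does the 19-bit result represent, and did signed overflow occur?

167709; overflow

1010001000101100000 = -192160 (signed)
0b1010111110110111101 → 1010111110110111101 = -164419 (signed)
  1010001000101100000
+ 1010111110110111101
= 0101000111100011101  (discard carry-out 1)
Result 0101000111100011101: MSB = 0 → value 167709.
Both addends are negative but the stored result is non-negative: signed overflow. The true value -192160 + (-164419) = -356579 lies outside [-262144, 262143].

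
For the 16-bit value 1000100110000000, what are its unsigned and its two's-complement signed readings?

Unsigned: 1000100110000000 = 35200.
Signed: MSB=1 → 35200 − 65536 = -30336.

unsigned = 35200, signed = -30336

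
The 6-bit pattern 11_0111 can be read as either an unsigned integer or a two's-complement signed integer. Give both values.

Unsigned: 110111 = 55.
Signed: MSB=1 → 55 − 64 = -9.

unsigned = 55, signed = -9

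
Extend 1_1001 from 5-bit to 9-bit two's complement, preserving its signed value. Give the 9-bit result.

111111001

MSB of 11001 is 1; replicate it into the new high bits.
1111|11001 → 111111001 (still -7).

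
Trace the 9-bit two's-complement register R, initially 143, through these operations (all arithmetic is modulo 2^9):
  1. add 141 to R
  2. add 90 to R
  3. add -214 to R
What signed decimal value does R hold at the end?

160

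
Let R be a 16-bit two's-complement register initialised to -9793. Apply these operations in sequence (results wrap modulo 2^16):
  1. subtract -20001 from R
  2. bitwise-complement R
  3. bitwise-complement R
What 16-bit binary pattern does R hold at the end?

Start: R = -9793 = 1101100110111111.
R = -9793 − (-20001) = 10208 = 0010011111100000
R = NOT 0010011111100000 = 1101100000011111 = -10209
R = NOT 1101100000011111 = 0010011111100000 = 10208

0010011111100000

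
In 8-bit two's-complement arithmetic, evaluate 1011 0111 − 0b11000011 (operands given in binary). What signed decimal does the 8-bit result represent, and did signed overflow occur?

-12; no overflow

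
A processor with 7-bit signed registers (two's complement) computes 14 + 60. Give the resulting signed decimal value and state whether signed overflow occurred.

14 → 0001110
60 → 0111100
  0001110
+ 0111100
= 1001010
Result 1001010: MSB = 1 → 74 − 128 = -54.
Both addends are non-negative but the stored result is negative: signed overflow. The true value 14 + 60 = 74 lies outside [-64, 63].

-54; overflow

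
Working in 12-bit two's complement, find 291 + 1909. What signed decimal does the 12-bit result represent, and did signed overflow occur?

291 → 000100100011
1909 → 011101110101
  000100100011
+ 011101110101
= 100010011000
Result 100010011000: MSB = 1 → 2200 − 4096 = -1896.
Both addends are non-negative but the stored result is negative: signed overflow. The true value 291 + 1909 = 2200 lies outside [-2048, 2047].

-1896; overflow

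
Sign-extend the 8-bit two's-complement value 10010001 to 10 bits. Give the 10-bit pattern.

1110010001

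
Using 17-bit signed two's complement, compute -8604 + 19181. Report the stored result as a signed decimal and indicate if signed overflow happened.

10577; no overflow

-8604 → 11101111001100100
19181 → 00100101011101101
  11101111001100100
+ 00100101011101101
= 00010100101010001  (discard carry-out 1)
Result 00010100101010001: MSB = 0 → value 10577.
Addends have opposite signs, so signed overflow cannot occur.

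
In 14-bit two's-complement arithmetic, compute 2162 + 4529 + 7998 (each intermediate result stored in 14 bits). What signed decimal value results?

2162 + 4529 = 6691 (01101000100011)
6691 + 7998 = 14689 → wraps to -1695 (11100101100001)

-1695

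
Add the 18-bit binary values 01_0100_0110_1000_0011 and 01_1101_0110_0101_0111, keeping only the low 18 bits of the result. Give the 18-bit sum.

  010100011010000011
+ 011101011001010111
= 110001110011011010

110001110011011010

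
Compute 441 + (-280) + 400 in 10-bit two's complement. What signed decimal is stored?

-463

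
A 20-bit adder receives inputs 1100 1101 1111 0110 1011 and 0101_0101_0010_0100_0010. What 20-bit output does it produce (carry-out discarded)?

00100011000110101101

  11001101111101101011
+ 01010101001001000010
= 00100011000110101101  (discard carry-out 1)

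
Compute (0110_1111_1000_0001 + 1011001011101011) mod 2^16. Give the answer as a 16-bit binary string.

  0110111110000001
+ 1011001011101011
= 0010001001101100  (discard carry-out 1)

0010001001101100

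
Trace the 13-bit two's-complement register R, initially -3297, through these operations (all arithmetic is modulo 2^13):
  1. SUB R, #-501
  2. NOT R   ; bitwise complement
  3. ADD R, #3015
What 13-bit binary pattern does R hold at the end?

1011010110010

Start: R = -3297 = 1001100011111.
R = -3297 − (-501) = -2796 = 1010100010100
R = NOT 1010100010100 = 0101011101011 = 2795
R = 2795 + 3015 = 5810; wraps to -2382 = 1011010110010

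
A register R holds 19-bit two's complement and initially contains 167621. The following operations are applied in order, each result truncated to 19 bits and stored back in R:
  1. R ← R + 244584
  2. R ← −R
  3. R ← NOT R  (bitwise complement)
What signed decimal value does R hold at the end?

Start: R = 167621 = 0101000111011000101.
R = 167621 + 244584 = 412205; wraps to -112083 = 1100100101000101101
R = −(-112083) = 112083 = 0011011010111010011
R = NOT 0011011010111010011 = 1100100101000101100 = -112084

-112084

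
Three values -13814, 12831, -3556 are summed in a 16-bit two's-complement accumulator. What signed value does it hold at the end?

-4539

-13814 + 12831 = -983 (1111110000101001)
-983 + (-3556) = -4539 (1110111001000101)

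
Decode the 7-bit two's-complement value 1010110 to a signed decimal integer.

-42

MSB is 1, so the value is negative.
Invert: 0101001. Add 1: 0101010 = 42. So the value is −42.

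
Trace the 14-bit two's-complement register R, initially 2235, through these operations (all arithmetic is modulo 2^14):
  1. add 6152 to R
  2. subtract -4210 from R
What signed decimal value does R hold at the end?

Start: R = 2235 = 00100010111011.
R = 2235 + 6152 = 8387; wraps to -7997 = 10000011000011
R = -7997 − (-4210) = -3787 = 11000100110101

-3787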